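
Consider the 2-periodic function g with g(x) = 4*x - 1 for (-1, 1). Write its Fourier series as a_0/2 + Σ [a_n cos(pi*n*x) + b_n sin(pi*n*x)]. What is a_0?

a_0 = ∫_{-1}^{1} g(x) dx = -2.

-2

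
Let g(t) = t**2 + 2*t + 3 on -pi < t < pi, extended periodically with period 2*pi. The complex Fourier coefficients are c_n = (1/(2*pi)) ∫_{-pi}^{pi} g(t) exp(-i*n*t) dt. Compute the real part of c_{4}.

1/8

Since g is real-valued, Re(c_{4}) = (1/(2*pi)) ∫_{-pi}^{pi} g(t) cos(4*t) dt = a_{4}/2.
Integrating by parts twice (tabular method), an antiderivative of (t**2 + 2*t + 3) cos(4*t) is t**2*sin(4*t)/4 + t*sin(4*t)/2 + t*cos(4*t)/8 + 23*sin(4*t)/32 + cos(4*t)/8; evaluating from -pi to pi: ∫_{-pi}^{pi} (t**2 + 2*t + 3) cos(4*t) dt = (1/8 + pi/8) - (1/8 - pi/8) = pi/4.
Hence Re(c_{4}) = (1/(2*pi))·(pi/4) = 1/8.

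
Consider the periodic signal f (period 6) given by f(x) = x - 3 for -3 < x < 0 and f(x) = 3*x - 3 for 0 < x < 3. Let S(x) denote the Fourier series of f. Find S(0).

-3

f is continuous at x = 0 with value -3, so the series converges to -3 there.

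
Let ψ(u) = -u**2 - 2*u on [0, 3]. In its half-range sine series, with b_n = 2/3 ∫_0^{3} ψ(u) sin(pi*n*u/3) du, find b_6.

5/pi

b_6 = 2/3 ∫_0^{3} (-u**2 - 2*u) sin(2*pi*u) du.
Integrating by parts twice (tabular method), an antiderivative of (-u**2 - 2*u) sin(2*pi*u) is u**2*cos(2*pi*u)/(2*pi) - u*sin(2*pi*u)/(2*pi**2) + u*cos(2*pi*u)/pi - sin(2*pi*u)/(2*pi**2) - cos(2*pi*u)/(4*pi**3); evaluating from 0 to 3: ∫_{0}^{3} (-u**2 - 2*u) sin(2*pi*u) du = ((-1 + 30*pi**2)/(4*pi**3)) - (-1/(4*pi**3)) = 15/(2*pi).
Hence b_6 = (2/3)·(15/(2*pi)) = 5/pi.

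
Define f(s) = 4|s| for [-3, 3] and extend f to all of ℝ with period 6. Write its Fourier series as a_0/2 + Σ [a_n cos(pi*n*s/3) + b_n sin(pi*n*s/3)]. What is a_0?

12

a_0 = 1/3 ∫_{-3}^{3} f(s) ds = 1/3 · (36) = 12.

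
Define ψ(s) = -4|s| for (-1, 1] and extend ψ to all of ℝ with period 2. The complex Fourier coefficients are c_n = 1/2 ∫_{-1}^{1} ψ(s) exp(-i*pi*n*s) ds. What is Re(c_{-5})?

8/(25*pi**2)

Since ψ is real-valued, Re(c_{-5}) = 1/2 ∫_{-1}^{1} ψ(s) cos(-5*pi*s) ds = a_{5}/2.
ψ is even and cos(-5*pi*s) is even, so the integrand is even: ∫_{-1}^{1} ψ(s) cos(-5*pi*s) ds = 2∫_0^{1} ψ(s) cos(-5*pi*s) ds.
Integrating by parts (boundary term plus one more integral), an antiderivative of (-4*s) cos(-5*pi*s) is -4*s*sin(5*pi*s)/(5*pi) - 4*cos(5*pi*s)/(25*pi**2); evaluating from 0 to 1: ∫_{0}^{1} (-4*s) cos(-5*pi*s) ds = (4/(25*pi**2)) - (-4/(25*pi**2)) = 8/(25*pi**2).
So ∫_{-1}^{1} ψ(s) cos(-5*pi*s) ds = 16/(25*pi**2).
Hence Re(c_{-5}) = (1/2)·(16/(25*pi**2)) = 8/(25*pi**2).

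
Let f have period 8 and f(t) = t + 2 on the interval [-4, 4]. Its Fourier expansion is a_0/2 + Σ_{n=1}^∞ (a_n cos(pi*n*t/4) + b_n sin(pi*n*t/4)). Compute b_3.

8/(3*pi)

b_3 = 1/4 ∫_{-4}^{4} f(t) sin(3*pi*t/4) dt.
Integrating by parts (boundary term plus one more integral), an antiderivative of (t + 2) sin(3*pi*t/4) is -4*t*cos(3*pi*t/4)/(3*pi) + 16*sin(3*pi*t/4)/(9*pi**2) - 8*cos(3*pi*t/4)/(3*pi); evaluating from -4 to 4: ∫_{-4}^{4} (t + 2) sin(3*pi*t/4) dt = (8/pi) - (-8/(3*pi)) = 32/(3*pi).
Hence b_3 = (1/4)·(32/(3*pi)) = 8/(3*pi).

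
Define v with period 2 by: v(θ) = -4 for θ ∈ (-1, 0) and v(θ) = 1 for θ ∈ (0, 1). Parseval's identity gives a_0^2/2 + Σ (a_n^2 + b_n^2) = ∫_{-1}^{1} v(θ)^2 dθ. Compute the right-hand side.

17

∫_{-1}^{1} v(θ)^2 dθ = 17.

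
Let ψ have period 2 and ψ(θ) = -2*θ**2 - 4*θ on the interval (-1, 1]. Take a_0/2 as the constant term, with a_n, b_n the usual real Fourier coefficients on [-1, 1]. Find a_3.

a_3 = ∫_{-1}^{1} ψ(θ) cos(3*pi*θ) dθ.
Integrating by parts twice (tabular method), an antiderivative of (-2*θ**2 - 4*θ) cos(3*pi*θ) is -2*θ**2*sin(3*pi*θ)/(3*pi) - 4*θ*sin(3*pi*θ)/(3*pi) - 4*θ*cos(3*pi*θ)/(9*pi**2) + 4*sin(3*pi*θ)/(27*pi**3) - 4*cos(3*pi*θ)/(9*pi**2); evaluating from -1 to 1: ∫_{-1}^{1} (-2*θ**2 - 4*θ) cos(3*pi*θ) dθ = (8/(9*pi**2)) - (0) = 8/(9*pi**2).
Hence a_3 = 8/(9*pi**2).

8/(9*pi**2)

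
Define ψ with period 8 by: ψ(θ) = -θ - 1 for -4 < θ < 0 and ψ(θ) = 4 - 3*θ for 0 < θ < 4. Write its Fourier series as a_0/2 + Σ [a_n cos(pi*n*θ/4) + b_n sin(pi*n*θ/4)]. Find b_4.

b_4 = 1/4 ∫_{-4}^{4} ψ(θ) sin(pi*θ) dθ.
Split the integral at the breakpoints.
Integrating by parts (boundary term plus one more integral), an antiderivative of (-θ - 1) sin(pi*θ) is θ*cos(pi*θ)/pi - sin(pi*θ)/pi**2 + cos(pi*θ)/pi; evaluating from -4 to 0: ∫_{-4}^{0} (-θ - 1) sin(pi*θ) dθ = (1/pi) - (-3/pi) = 4/pi.
Integrating by parts (boundary term plus one more integral), an antiderivative of (4 - 3*θ) sin(pi*θ) is 3*θ*cos(pi*θ)/pi - 3*sin(pi*θ)/pi**2 - 4*cos(pi*θ)/pi; evaluating from 0 to 4: ∫_{0}^{4} (4 - 3*θ) sin(pi*θ) dθ = (8/pi) - (-4/pi) = 12/pi.
Summing the pieces and multiplying by (1/4) gives b_4 = 4/pi.

4/pi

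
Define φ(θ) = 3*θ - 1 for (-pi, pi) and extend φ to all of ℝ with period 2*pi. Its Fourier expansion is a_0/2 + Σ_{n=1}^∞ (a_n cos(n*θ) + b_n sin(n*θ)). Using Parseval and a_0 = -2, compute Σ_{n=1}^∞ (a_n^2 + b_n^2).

6*pi**2

Parseval: a_0^2/2 + Σ_{n≥1} (a_n^2+b_n^2) = 1/pi ∫_{-pi}^{pi} φ(θ)^2 dθ = 2 + 6*pi**2.
Subtract a_0^2/2 = 2: Σ (a_n^2+b_n^2) = 6*pi**2.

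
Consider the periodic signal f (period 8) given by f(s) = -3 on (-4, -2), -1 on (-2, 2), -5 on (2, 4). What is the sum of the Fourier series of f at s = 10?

-3

s = 10 differs from s = 2 by 1 full period(s), and the series is 8-periodic.
At s = 2 the one-sided limits are f(2^-) = -1 and f(2^+) = -5.
By Dirichlet's theorem the series converges to their average, [(-1) + (-5)]/2 = -3.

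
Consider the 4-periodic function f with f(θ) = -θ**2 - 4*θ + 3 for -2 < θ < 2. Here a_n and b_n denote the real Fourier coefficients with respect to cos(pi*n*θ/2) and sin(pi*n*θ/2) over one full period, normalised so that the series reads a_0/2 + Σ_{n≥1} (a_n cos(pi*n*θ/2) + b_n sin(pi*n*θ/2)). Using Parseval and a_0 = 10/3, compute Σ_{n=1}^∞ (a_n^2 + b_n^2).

2048/45

Parseval: a_0^2/2 + Σ_{n≥1} (a_n^2+b_n^2) = 1/2 ∫_{-2}^{2} f(θ)^2 dθ = 766/15.
Subtract a_0^2/2 = 50/9: Σ (a_n^2+b_n^2) = 2048/45.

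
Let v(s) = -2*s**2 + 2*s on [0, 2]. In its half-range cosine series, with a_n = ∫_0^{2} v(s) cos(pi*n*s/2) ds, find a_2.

a_2 = ∫_0^{2} (-2*s**2 + 2*s) cos(pi*s) ds.
Integrating by parts twice (tabular method), an antiderivative of (-2*s**2 + 2*s) cos(pi*s) is -2*s**2*sin(pi*s)/pi + 2*s*sin(pi*s)/pi - 4*s*cos(pi*s)/pi**2 + 4*sin(pi*s)/pi**3 + 2*cos(pi*s)/pi**2; evaluating from 0 to 2: ∫_{0}^{2} (-2*s**2 + 2*s) cos(pi*s) ds = (-6/pi**2) - (2/pi**2) = -8/pi**2.
Hence a_2 = -8/pi**2.

-8/pi**2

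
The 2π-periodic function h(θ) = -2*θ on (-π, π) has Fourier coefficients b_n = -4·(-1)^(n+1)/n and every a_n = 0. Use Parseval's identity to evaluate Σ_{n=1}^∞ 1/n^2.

pi**2/6

Parseval: Σ b_n^2 = (1/π) ∫_{-π}^{π} h(θ)^2 dθ = 8*pi**2/3.
Σ b_n^2 = Σ 16/n^2, so Σ 1/n^2 = (8*pi**2/3)/16 = pi**2/6.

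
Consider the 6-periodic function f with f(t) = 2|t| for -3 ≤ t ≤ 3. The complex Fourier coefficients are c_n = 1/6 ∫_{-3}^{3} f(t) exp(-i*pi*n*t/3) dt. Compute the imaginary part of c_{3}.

Since f is real-valued, Im(c_{3}) = -1/6 ∫_{-3}^{3} f(t) sin(pi*t) dt = -b_{3}/2.
(f is even, so the integrand is odd over a symmetric interval and the integral vanishes.)

0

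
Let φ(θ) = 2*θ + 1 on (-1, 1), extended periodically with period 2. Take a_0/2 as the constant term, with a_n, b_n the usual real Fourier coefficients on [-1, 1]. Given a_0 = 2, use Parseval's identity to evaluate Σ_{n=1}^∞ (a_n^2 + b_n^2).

Parseval: a_0^2/2 + Σ_{n≥1} (a_n^2+b_n^2) = ∫_{-1}^{1} φ(θ)^2 dθ = 14/3.
Subtract a_0^2/2 = 2: Σ (a_n^2+b_n^2) = 8/3.

8/3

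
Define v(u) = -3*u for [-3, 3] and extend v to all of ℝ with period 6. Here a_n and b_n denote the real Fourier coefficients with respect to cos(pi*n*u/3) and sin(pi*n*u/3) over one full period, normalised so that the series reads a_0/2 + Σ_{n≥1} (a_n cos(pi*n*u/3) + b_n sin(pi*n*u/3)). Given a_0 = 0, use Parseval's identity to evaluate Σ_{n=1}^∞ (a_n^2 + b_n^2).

54

Parseval: a_0^2/2 + Σ_{n≥1} (a_n^2+b_n^2) = 1/3 ∫_{-3}^{3} v(u)^2 du = 54.
Subtract a_0^2/2 = 0: Σ (a_n^2+b_n^2) = 54.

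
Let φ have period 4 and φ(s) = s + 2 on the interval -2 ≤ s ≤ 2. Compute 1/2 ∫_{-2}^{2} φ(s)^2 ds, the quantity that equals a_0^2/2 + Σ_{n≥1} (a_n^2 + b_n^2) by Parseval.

1/2 ∫_{-2}^{2} φ(s)^2 ds = 1/2 · (64/3) = 32/3.

32/3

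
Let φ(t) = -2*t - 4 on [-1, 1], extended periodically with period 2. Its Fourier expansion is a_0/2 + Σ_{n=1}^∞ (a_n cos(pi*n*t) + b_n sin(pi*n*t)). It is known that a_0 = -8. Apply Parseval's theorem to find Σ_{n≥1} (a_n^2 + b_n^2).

Parseval: a_0^2/2 + Σ_{n≥1} (a_n^2+b_n^2) = ∫_{-1}^{1} φ(t)^2 dt = 104/3.
Subtract a_0^2/2 = 32: Σ (a_n^2+b_n^2) = 8/3.

8/3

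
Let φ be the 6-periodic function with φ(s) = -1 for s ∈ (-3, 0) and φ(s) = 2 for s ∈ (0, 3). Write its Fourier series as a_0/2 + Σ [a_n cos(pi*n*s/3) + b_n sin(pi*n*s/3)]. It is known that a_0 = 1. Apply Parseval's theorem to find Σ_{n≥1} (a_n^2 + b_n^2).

9/2

Parseval: a_0^2/2 + Σ_{n≥1} (a_n^2+b_n^2) = 1/3 ∫_{-3}^{3} φ(s)^2 ds = 5.
Subtract a_0^2/2 = 1/2: Σ (a_n^2+b_n^2) = 9/2.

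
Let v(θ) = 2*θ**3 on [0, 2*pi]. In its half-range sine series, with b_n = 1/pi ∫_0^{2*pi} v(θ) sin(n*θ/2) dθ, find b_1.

b_1 = 1/pi ∫_0^{2*pi} (2*θ**3) sin(θ/2) dθ.
Integrating by parts three times (tabular method), an antiderivative of (2*θ**3) sin(θ/2) is -4*θ**3*cos(θ/2) + 24*θ**2*sin(θ/2) + 96*θ*cos(θ/2) - 192*sin(θ/2); evaluating from 0 to 2*pi: ∫_{0}^{2*pi} (2*θ**3) sin(θ/2) dθ = (32*pi*(-6 + pi**2)) - (0) = 32*pi*(-6 + pi**2).
Hence b_1 = (1/pi)·(32*pi*(-6 + pi**2)) = -192 + 32*pi**2.

-192 + 32*pi**2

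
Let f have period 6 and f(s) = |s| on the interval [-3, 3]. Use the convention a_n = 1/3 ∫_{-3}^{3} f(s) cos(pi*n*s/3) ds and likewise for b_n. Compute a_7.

-12/(49*pi**2)

a_7 = 1/3 ∫_{-3}^{3} f(s) cos(7*pi*s/3) ds.
f is even and cos(7*pi*s/3) is even, so the integrand is even and a_7 = 2/3 ∫_0^{3} f(s) cos(7*pi*s/3) ds.
Integrating by parts (boundary term plus one more integral), an antiderivative of (s) cos(7*pi*s/3) is 3*s*sin(7*pi*s/3)/(7*pi) + 9*cos(7*pi*s/3)/(49*pi**2); evaluating from 0 to 3: ∫_{0}^{3} (s) cos(7*pi*s/3) ds = (-9/(49*pi**2)) - (9/(49*pi**2)) = -18/(49*pi**2).
Hence a_7 = (2/3)·(-18/(49*pi**2)) = -12/(49*pi**2).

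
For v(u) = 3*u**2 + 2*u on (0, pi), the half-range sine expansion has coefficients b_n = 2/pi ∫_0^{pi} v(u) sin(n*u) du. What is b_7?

2*(-12 + 98*pi + 147*pi**2)/(343*pi)

b_7 = 2/pi ∫_0^{pi} (3*u**2 + 2*u) sin(7*u) du.
Integrating by parts twice (tabular method), an antiderivative of (3*u**2 + 2*u) sin(7*u) is -3*u**2*cos(7*u)/7 + 6*u*sin(7*u)/49 - 2*u*cos(7*u)/7 + 2*sin(7*u)/49 + 6*cos(7*u)/343; evaluating from 0 to pi: ∫_{0}^{pi} (3*u**2 + 2*u) sin(7*u) du = (-6/343 + 2*pi/7 + 3*pi**2/7) - (6/343) = -12/343 + 2*pi/7 + 3*pi**2/7.
Hence b_7 = (2/pi)·(-12/343 + 2*pi/7 + 3*pi**2/7) = 2*(-12 + 98*pi + 147*pi**2)/(343*pi).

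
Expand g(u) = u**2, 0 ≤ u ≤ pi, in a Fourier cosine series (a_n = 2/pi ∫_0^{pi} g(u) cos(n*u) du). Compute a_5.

-4/25

a_5 = 2/pi ∫_0^{pi} (u**2) cos(5*u) du.
Integrating by parts twice (tabular method), an antiderivative of (u**2) cos(5*u) is u**2*sin(5*u)/5 + 2*u*cos(5*u)/25 - 2*sin(5*u)/125; evaluating from 0 to pi: ∫_{0}^{pi} (u**2) cos(5*u) du = (-2*pi/25) - (0) = -2*pi/25.
Hence a_5 = (2/pi)·(-2*pi/25) = -4/25.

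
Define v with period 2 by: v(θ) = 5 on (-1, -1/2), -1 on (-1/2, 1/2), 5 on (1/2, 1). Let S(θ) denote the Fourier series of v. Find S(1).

5

v is continuous at θ = 1 with value 5, so the series converges to 5 there.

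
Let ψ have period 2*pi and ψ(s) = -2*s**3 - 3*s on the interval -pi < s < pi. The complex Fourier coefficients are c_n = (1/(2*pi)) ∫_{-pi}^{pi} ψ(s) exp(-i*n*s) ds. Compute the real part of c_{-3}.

0

Since ψ is real-valued, Re(c_{-3}) = (1/(2*pi)) ∫_{-pi}^{pi} ψ(s) cos(-3*s) ds = a_{3}/2.
(ψ is odd, so the integrand is odd over a symmetric interval and the integral vanishes.)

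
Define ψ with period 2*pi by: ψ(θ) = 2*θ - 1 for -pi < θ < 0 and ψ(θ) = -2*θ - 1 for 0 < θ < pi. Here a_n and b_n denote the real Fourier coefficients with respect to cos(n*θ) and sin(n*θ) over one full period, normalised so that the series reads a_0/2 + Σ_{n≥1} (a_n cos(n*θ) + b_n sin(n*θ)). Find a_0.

a_0 = 1/pi ∫_{-pi}^{pi} ψ(θ) dθ = 1/pi · (-2*pi*(1 + pi)) = -2*pi - 2.

-2*pi - 2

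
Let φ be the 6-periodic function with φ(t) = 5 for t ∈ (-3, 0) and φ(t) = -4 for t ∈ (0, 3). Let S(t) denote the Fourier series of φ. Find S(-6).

t = -6 differs from t = 0 by -1 full period(s), and the series is 6-periodic.
At t = 0 the one-sided limits are φ(0^-) = 5 and φ(0^+) = -4.
By Dirichlet's theorem the series converges to their average, [(5) + (-4)]/2 = 1/2.

1/2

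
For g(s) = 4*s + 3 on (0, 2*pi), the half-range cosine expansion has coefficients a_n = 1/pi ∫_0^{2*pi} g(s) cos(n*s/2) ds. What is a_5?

-32/(25*pi)

a_5 = 1/pi ∫_0^{2*pi} (4*s + 3) cos(5*s/2) ds.
Integrating by parts (boundary term plus one more integral), an antiderivative of (4*s + 3) cos(5*s/2) is 8*s*sin(5*s/2)/5 + 6*sin(5*s/2)/5 + 16*cos(5*s/2)/25; evaluating from 0 to 2*pi: ∫_{0}^{2*pi} (4*s + 3) cos(5*s/2) ds = (-16/25) - (16/25) = -32/25.
Hence a_5 = (1/pi)·(-32/25) = -32/(25*pi).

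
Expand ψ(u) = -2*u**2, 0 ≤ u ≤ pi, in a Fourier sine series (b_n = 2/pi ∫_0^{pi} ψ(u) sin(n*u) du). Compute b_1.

-4*pi + 16/pi

b_1 = 2/pi ∫_0^{pi} (-2*u**2) sin(u) du.
Integrating by parts twice (tabular method), an antiderivative of (-2*u**2) sin(u) is 2*u**2*cos(u) - 4*u*sin(u) - 4*cos(u); evaluating from 0 to pi: ∫_{0}^{pi} (-2*u**2) sin(u) du = (4 - 2*pi**2) - (-4) = 8 - 2*pi**2.
Hence b_1 = (2/pi)·(8 - 2*pi**2) = -4*pi + 16/pi.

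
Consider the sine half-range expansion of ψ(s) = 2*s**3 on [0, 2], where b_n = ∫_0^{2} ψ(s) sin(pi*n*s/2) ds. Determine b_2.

b_2 = ∫_0^{2} (2*s**3) sin(pi*s) ds.
Integrating by parts three times (tabular method), an antiderivative of (2*s**3) sin(pi*s) is -2*s**3*cos(pi*s)/pi + 6*s**2*sin(pi*s)/pi**2 + 12*s*cos(pi*s)/pi**3 - 12*sin(pi*s)/pi**4; evaluating from 0 to 2: ∫_{0}^{2} (2*s**3) sin(pi*s) ds = (-16/pi + 24/pi**3) - (0) = -16/pi + 24/pi**3.
Hence b_2 = -16/pi + 24/pi**3.

-16/pi + 24/pi**3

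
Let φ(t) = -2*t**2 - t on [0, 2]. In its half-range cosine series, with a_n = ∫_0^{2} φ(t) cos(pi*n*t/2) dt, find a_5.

8/(5*pi**2)

a_5 = ∫_0^{2} (-2*t**2 - t) cos(5*pi*t/2) dt.
Integrating by parts twice (tabular method), an antiderivative of (-2*t**2 - t) cos(5*pi*t/2) is -4*t**2*sin(5*pi*t/2)/(5*pi) - 2*t*sin(5*pi*t/2)/(5*pi) - 16*t*cos(5*pi*t/2)/(25*pi**2) + 32*sin(5*pi*t/2)/(125*pi**3) - 4*cos(5*pi*t/2)/(25*pi**2); evaluating from 0 to 2: ∫_{0}^{2} (-2*t**2 - t) cos(5*pi*t/2) dt = (36/(25*pi**2)) - (-4/(25*pi**2)) = 8/(5*pi**2).
Hence a_5 = 8/(5*pi**2).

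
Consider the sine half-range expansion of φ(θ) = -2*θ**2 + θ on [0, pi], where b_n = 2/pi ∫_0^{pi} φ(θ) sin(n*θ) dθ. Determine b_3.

b_3 = 2/pi ∫_0^{pi} (-2*θ**2 + θ) sin(3*θ) dθ.
Integrating by parts twice (tabular method), an antiderivative of (-2*θ**2 + θ) sin(3*θ) is 2*θ**2*cos(3*θ)/3 - 4*θ*sin(3*θ)/9 - θ*cos(3*θ)/3 + sin(3*θ)/9 - 4*cos(3*θ)/27; evaluating from 0 to pi: ∫_{0}^{pi} (-2*θ**2 + θ) sin(3*θ) dθ = (-2*pi**2/3 + 4/27 + pi/3) - (-4/27) = -2*pi**2/3 + 8/27 + pi/3.
Hence b_3 = (2/pi)·(-2*pi**2/3 + 8/27 + pi/3) = 2*(-18*pi**2 + 8 + 9*pi)/(27*pi).

2*(-18*pi**2 + 8 + 9*pi)/(27*pi)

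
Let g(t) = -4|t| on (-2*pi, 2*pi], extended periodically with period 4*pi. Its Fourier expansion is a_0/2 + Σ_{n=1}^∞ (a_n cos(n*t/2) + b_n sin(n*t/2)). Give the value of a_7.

a_7 = (1/(2*pi)) ∫_{-2*pi}^{2*pi} g(t) cos(7*t/2) dt.
g is even and cos(7*t/2) is even, so the integrand is even and a_7 = 1/pi ∫_0^{2*pi} g(t) cos(7*t/2) dt.
Integrating by parts (boundary term plus one more integral), an antiderivative of (-4*t) cos(7*t/2) is -8*t*sin(7*t/2)/7 - 16*cos(7*t/2)/49; evaluating from 0 to 2*pi: ∫_{0}^{2*pi} (-4*t) cos(7*t/2) dt = (16/49) - (-16/49) = 32/49.
Hence a_7 = (1/pi)·(32/49) = 32/(49*pi).

32/(49*pi)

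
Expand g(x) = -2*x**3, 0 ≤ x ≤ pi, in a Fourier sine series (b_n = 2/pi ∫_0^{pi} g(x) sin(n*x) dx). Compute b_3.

b_3 = 2/pi ∫_0^{pi} (-2*x**3) sin(3*x) dx.
Integrating by parts three times (tabular method), an antiderivative of (-2*x**3) sin(3*x) is 2*x**3*cos(3*x)/3 - 2*x**2*sin(3*x)/3 - 4*x*cos(3*x)/9 + 4*sin(3*x)/27; evaluating from 0 to pi: ∫_{0}^{pi} (-2*x**3) sin(3*x) dx = (2*pi*(2 - 3*pi**2)/9) - (0) = 2*pi*(2 - 3*pi**2)/9.
Hence b_3 = (2/pi)·(2*pi*(2 - 3*pi**2)/9) = 8/9 - 4*pi**2/3.

8/9 - 4*pi**2/3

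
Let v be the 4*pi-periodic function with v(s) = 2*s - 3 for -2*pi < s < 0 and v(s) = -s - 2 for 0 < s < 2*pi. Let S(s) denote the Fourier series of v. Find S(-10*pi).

s = -10*pi differs from s = -2*pi by -2 full period(s), and the series is 4*pi-periodic.
At s = -2*pi the one-sided limits are v(-2*pi^-) = -2*pi - 2 and v(-2*pi^+) = -4*pi - 3.
By Dirichlet's theorem the series converges to their average, [(-2*pi - 2) + (-4*pi - 3)]/2 = -3*pi - 5/2.

-3*pi - 5/2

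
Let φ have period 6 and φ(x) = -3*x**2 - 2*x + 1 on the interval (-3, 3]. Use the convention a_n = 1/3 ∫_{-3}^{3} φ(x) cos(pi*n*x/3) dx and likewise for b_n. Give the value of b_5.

-12/(5*pi)

b_5 = 1/3 ∫_{-3}^{3} φ(x) sin(5*pi*x/3) dx.
Integrating by parts twice (tabular method), an antiderivative of (-3*x**2 - 2*x + 1) sin(5*pi*x/3) is 9*x**2*cos(5*pi*x/3)/(5*pi) - 54*x*sin(5*pi*x/3)/(25*pi**2) + 6*x*cos(5*pi*x/3)/(5*pi) - 18*sin(5*pi*x/3)/(25*pi**2) - 3*cos(5*pi*x/3)/(5*pi) - 162*cos(5*pi*x/3)/(125*pi**3); evaluating from -3 to 3: ∫_{-3}^{3} (-3*x**2 - 2*x + 1) sin(5*pi*x/3) dx = (6*(27 - 400*pi**2)/(125*pi**3)) - (-12/pi + 162/(125*pi**3)) = -36/(5*pi).
Hence b_5 = (1/3)·(-36/(5*pi)) = -12/(5*pi).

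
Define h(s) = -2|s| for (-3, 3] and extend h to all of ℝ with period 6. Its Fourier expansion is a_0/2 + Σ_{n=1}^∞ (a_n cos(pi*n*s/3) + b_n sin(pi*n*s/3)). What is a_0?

-6

a_0 = 1/3 ∫_{-3}^{3} h(s) ds = 1/3 · (-18) = -6.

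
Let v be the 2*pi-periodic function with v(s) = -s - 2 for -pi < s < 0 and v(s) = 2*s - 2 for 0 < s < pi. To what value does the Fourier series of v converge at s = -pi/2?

v is continuous at s = -pi/2 with value -2 + pi/2, so the series converges to -2 + pi/2 there.

-2 + pi/2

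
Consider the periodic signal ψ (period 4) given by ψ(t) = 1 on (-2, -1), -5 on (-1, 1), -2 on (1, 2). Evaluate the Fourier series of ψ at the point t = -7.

t = -7 differs from t = 1 by -2 full period(s), and the series is 4-periodic.
At t = 1 the one-sided limits are ψ(1^-) = -5 and ψ(1^+) = -2.
By Dirichlet's theorem the series converges to their average, [(-5) + (-2)]/2 = -7/2.

-7/2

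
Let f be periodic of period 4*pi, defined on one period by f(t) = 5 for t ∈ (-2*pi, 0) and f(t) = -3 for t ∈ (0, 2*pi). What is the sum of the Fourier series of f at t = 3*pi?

5

t = 3*pi differs from t = -pi by 1 full period(s), and the series is 4*pi-periodic.
f is continuous at t = -pi with value 5, so the series converges to 5 there.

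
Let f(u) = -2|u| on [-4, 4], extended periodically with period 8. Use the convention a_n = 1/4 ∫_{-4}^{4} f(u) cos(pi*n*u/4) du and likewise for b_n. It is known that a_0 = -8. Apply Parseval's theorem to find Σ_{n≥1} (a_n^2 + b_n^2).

32/3

Parseval: a_0^2/2 + Σ_{n≥1} (a_n^2+b_n^2) = 1/4 ∫_{-4}^{4} f(u)^2 du = 128/3.
Subtract a_0^2/2 = 32: Σ (a_n^2+b_n^2) = 32/3.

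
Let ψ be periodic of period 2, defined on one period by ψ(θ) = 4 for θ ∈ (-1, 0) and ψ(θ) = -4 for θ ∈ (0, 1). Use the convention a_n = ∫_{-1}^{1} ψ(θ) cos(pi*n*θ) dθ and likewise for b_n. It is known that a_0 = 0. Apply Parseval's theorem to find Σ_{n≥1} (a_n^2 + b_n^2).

32

Parseval: a_0^2/2 + Σ_{n≥1} (a_n^2+b_n^2) = ∫_{-1}^{1} ψ(θ)^2 dθ = 32.
Subtract a_0^2/2 = 0: Σ (a_n^2+b_n^2) = 32.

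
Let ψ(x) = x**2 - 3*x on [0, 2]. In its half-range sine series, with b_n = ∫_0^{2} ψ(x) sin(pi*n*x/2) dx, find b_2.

2/pi

b_2 = ∫_0^{2} (x**2 - 3*x) sin(pi*x) dx.
Integrating by parts twice (tabular method), an antiderivative of (x**2 - 3*x) sin(pi*x) is -x**2*cos(pi*x)/pi + 2*x*sin(pi*x)/pi**2 + 3*x*cos(pi*x)/pi - 3*sin(pi*x)/pi**2 + 2*cos(pi*x)/pi**3; evaluating from 0 to 2: ∫_{0}^{2} (x**2 - 3*x) sin(pi*x) dx = (2/pi**3 + 2/pi) - (2/pi**3) = 2/pi.
Hence b_2 = 2/pi.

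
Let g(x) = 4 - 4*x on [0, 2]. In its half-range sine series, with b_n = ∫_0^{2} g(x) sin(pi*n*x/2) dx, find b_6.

b_6 = ∫_0^{2} (4 - 4*x) sin(3*pi*x) dx.
Integrating by parts (boundary term plus one more integral), an antiderivative of (4 - 4*x) sin(3*pi*x) is 4*x*cos(3*pi*x)/(3*pi) - 4*sin(3*pi*x)/(9*pi**2) - 4*cos(3*pi*x)/(3*pi); evaluating from 0 to 2: ∫_{0}^{2} (4 - 4*x) sin(3*pi*x) dx = (4/(3*pi)) - (-4/(3*pi)) = 8/(3*pi).
Hence b_6 = 8/(3*pi).

8/(3*pi)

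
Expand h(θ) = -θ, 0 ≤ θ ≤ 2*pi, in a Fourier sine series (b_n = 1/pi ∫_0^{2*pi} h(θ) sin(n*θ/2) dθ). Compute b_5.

-4/5

b_5 = 1/pi ∫_0^{2*pi} (-θ) sin(5*θ/2) dθ.
Integrating by parts (boundary term plus one more integral), an antiderivative of (-θ) sin(5*θ/2) is 2*θ*cos(5*θ/2)/5 - 4*sin(5*θ/2)/25; evaluating from 0 to 2*pi: ∫_{0}^{2*pi} (-θ) sin(5*θ/2) dθ = (-4*pi/5) - (0) = -4*pi/5.
Hence b_5 = (1/pi)·(-4*pi/5) = -4/5.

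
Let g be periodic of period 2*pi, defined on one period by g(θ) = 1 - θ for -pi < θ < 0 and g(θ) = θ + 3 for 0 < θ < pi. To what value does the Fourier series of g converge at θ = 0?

2

At θ = 0 the one-sided limits are g(0^-) = 1 and g(0^+) = 3.
By Dirichlet's theorem the series converges to their average, [(1) + (3)]/2 = 2.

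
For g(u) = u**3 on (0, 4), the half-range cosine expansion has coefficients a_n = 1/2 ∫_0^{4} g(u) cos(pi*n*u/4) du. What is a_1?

a_1 = 1/2 ∫_0^{4} (u**3) cos(pi*u/4) du.
Integrating by parts three times (tabular method), an antiderivative of (u**3) cos(pi*u/4) is 4*u**3*sin(pi*u/4)/pi + 48*u**2*cos(pi*u/4)/pi**2 - 384*u*sin(pi*u/4)/pi**3 - 1536*cos(pi*u/4)/pi**4; evaluating from 0 to 4: ∫_{0}^{4} (u**3) cos(pi*u/4) du = (768*(2 - pi**2)/pi**4) - (-1536/pi**4) = 768*(4 - pi**2)/pi**4.
Hence a_1 = (1/2)·(768*(4 - pi**2)/pi**4) = 384*(4 - pi**2)/pi**4.

384*(4 - pi**2)/pi**4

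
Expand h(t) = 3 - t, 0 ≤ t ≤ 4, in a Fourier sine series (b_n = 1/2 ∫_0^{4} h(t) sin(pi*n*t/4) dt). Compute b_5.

b_5 = 1/2 ∫_0^{4} (3 - t) sin(5*pi*t/4) dt.
Integrating by parts (boundary term plus one more integral), an antiderivative of (3 - t) sin(5*pi*t/4) is 4*t*cos(5*pi*t/4)/(5*pi) - 16*sin(5*pi*t/4)/(25*pi**2) - 12*cos(5*pi*t/4)/(5*pi); evaluating from 0 to 4: ∫_{0}^{4} (3 - t) sin(5*pi*t/4) dt = (-4/(5*pi)) - (-12/(5*pi)) = 8/(5*pi).
Hence b_5 = (1/2)·(8/(5*pi)) = 4/(5*pi).

4/(5*pi)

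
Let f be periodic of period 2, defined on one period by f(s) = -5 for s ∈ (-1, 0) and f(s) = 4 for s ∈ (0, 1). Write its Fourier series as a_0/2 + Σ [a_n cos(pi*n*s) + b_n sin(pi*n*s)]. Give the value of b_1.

b_1 = ∫_{-1}^{1} f(s) sin(pi*s) ds.
Split the integral at the breakpoints.
Directly, an antiderivative of (-5) sin(pi*s) is 5*cos(pi*s)/pi; evaluating from -1 to 0: ∫_{-1}^{0} (-5) sin(pi*s) ds = (5/pi) - (-5/pi) = 10/pi.
Directly, an antiderivative of (4) sin(pi*s) is -4*cos(pi*s)/pi; evaluating from 0 to 1: ∫_{0}^{1} (4) sin(pi*s) ds = (4/pi) - (-4/pi) = 8/pi.
Summing the pieces gives b_1 = 18/pi.

18/pi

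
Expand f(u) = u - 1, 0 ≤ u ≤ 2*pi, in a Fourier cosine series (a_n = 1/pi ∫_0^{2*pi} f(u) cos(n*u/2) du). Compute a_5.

-8/(25*pi)

a_5 = 1/pi ∫_0^{2*pi} (u - 1) cos(5*u/2) du.
Integrating by parts (boundary term plus one more integral), an antiderivative of (u - 1) cos(5*u/2) is 2*u*sin(5*u/2)/5 - 2*sin(5*u/2)/5 + 4*cos(5*u/2)/25; evaluating from 0 to 2*pi: ∫_{0}^{2*pi} (u - 1) cos(5*u/2) du = (-4/25) - (4/25) = -8/25.
Hence a_5 = (1/pi)·(-8/25) = -8/(25*pi).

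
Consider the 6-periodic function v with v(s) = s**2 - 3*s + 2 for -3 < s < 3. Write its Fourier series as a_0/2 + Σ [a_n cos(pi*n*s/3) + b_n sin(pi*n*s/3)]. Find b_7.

b_7 = 1/3 ∫_{-3}^{3} v(s) sin(7*pi*s/3) ds.
Integrating by parts twice (tabular method), an antiderivative of (s**2 - 3*s + 2) sin(7*pi*s/3) is -3*s**2*cos(7*pi*s/3)/(7*pi) + 18*s*sin(7*pi*s/3)/(49*pi**2) + 9*s*cos(7*pi*s/3)/(7*pi) - 27*sin(7*pi*s/3)/(49*pi**2) - 6*cos(7*pi*s/3)/(7*pi) + 54*cos(7*pi*s/3)/(343*pi**3); evaluating from -3 to 3: ∫_{-3}^{3} (s**2 - 3*s + 2) sin(7*pi*s/3) ds = (6*(-9 + 49*pi**2)/(343*pi**3)) - (6*(-9 + 490*pi**2)/(343*pi**3)) = -54/(7*pi).
Hence b_7 = (1/3)·(-54/(7*pi)) = -18/(7*pi).

-18/(7*pi)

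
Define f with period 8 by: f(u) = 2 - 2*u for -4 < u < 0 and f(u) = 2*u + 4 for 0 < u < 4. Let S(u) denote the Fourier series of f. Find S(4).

u = 4 differs from u = -4 by 1 full period(s), and the series is 8-periodic.
At u = -4 the one-sided limits are f(-4^-) = 12 and f(-4^+) = 10.
By Dirichlet's theorem the series converges to their average, [(12) + (10)]/2 = 11.

11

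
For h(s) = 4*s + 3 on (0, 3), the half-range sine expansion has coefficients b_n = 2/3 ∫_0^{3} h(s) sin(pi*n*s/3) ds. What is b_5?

b_5 = 2/3 ∫_0^{3} (4*s + 3) sin(5*pi*s/3) ds.
Integrating by parts (boundary term plus one more integral), an antiderivative of (4*s + 3) sin(5*pi*s/3) is -12*s*cos(5*pi*s/3)/(5*pi) + 36*sin(5*pi*s/3)/(25*pi**2) - 9*cos(5*pi*s/3)/(5*pi); evaluating from 0 to 3: ∫_{0}^{3} (4*s + 3) sin(5*pi*s/3) ds = (9/pi) - (-9/(5*pi)) = 54/(5*pi).
Hence b_5 = (2/3)·(54/(5*pi)) = 36/(5*pi).

36/(5*pi)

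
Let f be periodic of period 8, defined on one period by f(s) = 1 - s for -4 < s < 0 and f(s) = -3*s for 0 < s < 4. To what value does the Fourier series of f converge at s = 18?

-6

s = 18 differs from s = 2 by 2 full period(s), and the series is 8-periodic.
f is continuous at s = 2 with value -6, so the series converges to -6 there.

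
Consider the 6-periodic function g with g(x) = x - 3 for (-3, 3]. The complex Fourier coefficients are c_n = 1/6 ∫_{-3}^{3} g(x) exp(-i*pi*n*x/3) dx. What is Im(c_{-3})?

1/pi

Since g is real-valued, Im(c_{-3}) = -1/6 ∫_{-3}^{3} g(x) sin(-pi*x) dx = b_{3}/2.
Integrating by parts (boundary term plus one more integral), an antiderivative of (x - 3) sin(-pi*x) is x*cos(pi*x)/pi - sin(pi*x)/pi**2 - 3*cos(pi*x)/pi; evaluating from -3 to 3: ∫_{-3}^{3} (x - 3) sin(-pi*x) dx = (0) - (6/pi) = -6/pi.
Hence Im(c_{-3}) = (-1/6)·(-6/pi) = 1/pi.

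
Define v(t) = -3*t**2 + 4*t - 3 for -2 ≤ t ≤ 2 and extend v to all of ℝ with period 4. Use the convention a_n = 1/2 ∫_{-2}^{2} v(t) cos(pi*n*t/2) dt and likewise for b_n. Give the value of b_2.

b_2 = 1/2 ∫_{-2}^{2} v(t) sin(pi*t) dt.
Integrating by parts twice (tabular method), an antiderivative of (-3*t**2 + 4*t - 3) sin(pi*t) is 3*t**2*cos(pi*t)/pi - 6*t*sin(pi*t)/pi**2 - 4*t*cos(pi*t)/pi + 4*sin(pi*t)/pi**2 - 6*cos(pi*t)/pi**3 + 3*cos(pi*t)/pi; evaluating from -2 to 2: ∫_{-2}^{2} (-3*t**2 + 4*t - 3) sin(pi*t) dt = (-6/pi**3 + 7/pi) - (-6/pi**3 + 23/pi) = -16/pi.
Hence b_2 = (1/2)·(-16/pi) = -8/pi.

-8/pi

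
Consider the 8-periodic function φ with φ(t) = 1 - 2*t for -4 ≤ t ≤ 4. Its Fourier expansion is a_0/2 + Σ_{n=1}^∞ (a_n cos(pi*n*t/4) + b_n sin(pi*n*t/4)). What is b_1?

-16/pi

b_1 = 1/4 ∫_{-4}^{4} φ(t) sin(pi*t/4) dt.
Integrating by parts (boundary term plus one more integral), an antiderivative of (1 - 2*t) sin(pi*t/4) is 8*t*cos(pi*t/4)/pi - 32*sin(pi*t/4)/pi**2 - 4*cos(pi*t/4)/pi; evaluating from -4 to 4: ∫_{-4}^{4} (1 - 2*t) sin(pi*t/4) dt = (-28/pi) - (36/pi) = -64/pi.
Hence b_1 = (1/4)·(-64/pi) = -16/pi.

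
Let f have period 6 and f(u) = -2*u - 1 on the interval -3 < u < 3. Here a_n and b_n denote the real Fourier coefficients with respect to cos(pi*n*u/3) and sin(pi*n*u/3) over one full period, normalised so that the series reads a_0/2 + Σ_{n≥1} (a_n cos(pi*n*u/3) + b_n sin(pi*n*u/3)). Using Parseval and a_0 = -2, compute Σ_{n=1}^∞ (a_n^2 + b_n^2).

Parseval: a_0^2/2 + Σ_{n≥1} (a_n^2+b_n^2) = 1/3 ∫_{-3}^{3} f(u)^2 du = 26.
Subtract a_0^2/2 = 2: Σ (a_n^2+b_n^2) = 24.

24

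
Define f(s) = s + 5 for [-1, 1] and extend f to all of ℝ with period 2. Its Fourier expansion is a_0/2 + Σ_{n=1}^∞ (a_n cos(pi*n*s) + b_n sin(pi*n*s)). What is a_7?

a_7 = ∫_{-1}^{1} f(s) cos(7*pi*s) ds.
Integrating by parts (boundary term plus one more integral), an antiderivative of (s + 5) cos(7*pi*s) is s*sin(7*pi*s)/(7*pi) + 5*sin(7*pi*s)/(7*pi) + cos(7*pi*s)/(49*pi**2); evaluating from -1 to 1: ∫_{-1}^{1} (s + 5) cos(7*pi*s) ds = (-1/(49*pi**2)) - (-1/(49*pi**2)) = 0.
Hence a_7 = 0.

0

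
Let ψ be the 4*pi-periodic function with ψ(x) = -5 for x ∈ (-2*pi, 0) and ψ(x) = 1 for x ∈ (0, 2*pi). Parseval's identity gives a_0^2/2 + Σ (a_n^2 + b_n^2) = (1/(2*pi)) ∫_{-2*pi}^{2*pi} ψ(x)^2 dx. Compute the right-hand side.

26

(1/(2*pi)) ∫_{-2*pi}^{2*pi} ψ(x)^2 dx = (1/(2*pi)) · (52*pi) = 26.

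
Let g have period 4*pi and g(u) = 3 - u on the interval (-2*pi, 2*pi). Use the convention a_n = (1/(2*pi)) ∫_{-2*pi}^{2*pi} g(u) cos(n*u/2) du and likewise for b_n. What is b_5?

b_5 = (1/(2*pi)) ∫_{-2*pi}^{2*pi} g(u) sin(5*u/2) du.
Integrating by parts (boundary term plus one more integral), an antiderivative of (3 - u) sin(5*u/2) is 2*u*cos(5*u/2)/5 - 4*sin(5*u/2)/25 - 6*cos(5*u/2)/5; evaluating from -2*pi to 2*pi: ∫_{-2*pi}^{2*pi} (3 - u) sin(5*u/2) du = (6/5 - 4*pi/5) - (6/5 + 4*pi/5) = -8*pi/5.
Hence b_5 = (1/(2*pi))·(-8*pi/5) = -4/5.

-4/5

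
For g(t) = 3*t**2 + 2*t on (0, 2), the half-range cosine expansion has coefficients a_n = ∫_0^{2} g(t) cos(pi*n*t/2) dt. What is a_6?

4/(3*pi**2)

a_6 = ∫_0^{2} (3*t**2 + 2*t) cos(3*pi*t) dt.
Integrating by parts twice (tabular method), an antiderivative of (3*t**2 + 2*t) cos(3*pi*t) is t**2*sin(3*pi*t)/pi + 2*t*sin(3*pi*t)/(3*pi) + 2*t*cos(3*pi*t)/(3*pi**2) - 2*sin(3*pi*t)/(9*pi**3) + 2*cos(3*pi*t)/(9*pi**2); evaluating from 0 to 2: ∫_{0}^{2} (3*t**2 + 2*t) cos(3*pi*t) dt = (14/(9*pi**2)) - (2/(9*pi**2)) = 4/(3*pi**2).
Hence a_6 = 4/(3*pi**2).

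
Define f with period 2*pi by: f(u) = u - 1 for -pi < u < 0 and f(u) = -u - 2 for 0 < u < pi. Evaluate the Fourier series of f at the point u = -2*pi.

u = -2*pi differs from u = 0 by -1 full period(s), and the series is 2*pi-periodic.
At u = 0 the one-sided limits are f(0^-) = -1 and f(0^+) = -2.
By Dirichlet's theorem the series converges to their average, [(-1) + (-2)]/2 = -3/2.

-3/2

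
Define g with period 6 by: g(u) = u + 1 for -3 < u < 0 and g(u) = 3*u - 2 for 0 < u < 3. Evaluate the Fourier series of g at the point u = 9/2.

u = 9/2 differs from u = -3/2 by 1 full period(s), and the series is 6-periodic.
g is continuous at u = -3/2 with value -1/2, so the series converges to -1/2 there.

-1/2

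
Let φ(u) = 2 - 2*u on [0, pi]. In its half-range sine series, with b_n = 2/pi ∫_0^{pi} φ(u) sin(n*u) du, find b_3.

4*(2 - pi)/(3*pi)

b_3 = 2/pi ∫_0^{pi} (2 - 2*u) sin(3*u) du.
Integrating by parts (boundary term plus one more integral), an antiderivative of (2 - 2*u) sin(3*u) is 2*u*cos(3*u)/3 - 2*sin(3*u)/9 - 2*cos(3*u)/3; evaluating from 0 to pi: ∫_{0}^{pi} (2 - 2*u) sin(3*u) du = (2/3 - 2*pi/3) - (-2/3) = 4/3 - 2*pi/3.
Hence b_3 = (2/pi)·(4/3 - 2*pi/3) = 4*(2 - pi)/(3*pi).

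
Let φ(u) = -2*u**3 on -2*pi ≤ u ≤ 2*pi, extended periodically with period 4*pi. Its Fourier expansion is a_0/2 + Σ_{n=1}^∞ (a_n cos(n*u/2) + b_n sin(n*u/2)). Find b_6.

b_6 = (1/(2*pi)) ∫_{-2*pi}^{2*pi} φ(u) sin(3*u) du.
φ is odd and sin(3*u) is odd, so the integrand is even and b_6 = 1/pi ∫_0^{2*pi} φ(u) sin(3*u) du.
Integrating by parts three times (tabular method), an antiderivative of (-2*u**3) sin(3*u) is 2*u**3*cos(3*u)/3 - 2*u**2*sin(3*u)/3 - 4*u*cos(3*u)/9 + 4*sin(3*u)/27; evaluating from 0 to 2*pi: ∫_{0}^{2*pi} (-2*u**3) sin(3*u) du = (8*pi*(-1 + 6*pi**2)/9) - (0) = 8*pi*(-1 + 6*pi**2)/9.
Hence b_6 = (1/pi)·(8*pi*(-1 + 6*pi**2)/9) = -8/9 + 16*pi**2/3.

-8/9 + 16*pi**2/3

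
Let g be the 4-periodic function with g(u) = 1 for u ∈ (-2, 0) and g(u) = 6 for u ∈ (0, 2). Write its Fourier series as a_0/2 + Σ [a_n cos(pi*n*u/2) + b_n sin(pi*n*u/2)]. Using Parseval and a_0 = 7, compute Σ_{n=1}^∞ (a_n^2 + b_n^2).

Parseval: a_0^2/2 + Σ_{n≥1} (a_n^2+b_n^2) = 1/2 ∫_{-2}^{2} g(u)^2 du = 37.
Subtract a_0^2/2 = 49/2: Σ (a_n^2+b_n^2) = 25/2.

25/2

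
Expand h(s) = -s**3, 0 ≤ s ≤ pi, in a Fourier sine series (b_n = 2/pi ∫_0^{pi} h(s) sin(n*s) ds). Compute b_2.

-3/2 + pi**2

b_2 = 2/pi ∫_0^{pi} (-s**3) sin(2*s) ds.
Integrating by parts three times (tabular method), an antiderivative of (-s**3) sin(2*s) is s**3*cos(2*s)/2 - 3*s**2*sin(2*s)/4 - 3*s*cos(2*s)/4 + 3*sin(2*s)/8; evaluating from 0 to pi: ∫_{0}^{pi} (-s**3) sin(2*s) ds = (pi*(-3 + 2*pi**2)/4) - (0) = pi*(-3 + 2*pi**2)/4.
Hence b_2 = (2/pi)·(pi*(-3 + 2*pi**2)/4) = -3/2 + pi**2.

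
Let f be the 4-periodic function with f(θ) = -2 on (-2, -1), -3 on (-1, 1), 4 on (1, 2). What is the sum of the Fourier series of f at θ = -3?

θ = -3 differs from θ = 1 by -1 full period(s), and the series is 4-periodic.
At θ = 1 the one-sided limits are f(1^-) = -3 and f(1^+) = 4.
By Dirichlet's theorem the series converges to their average, [(-3) + (4)]/2 = 1/2.

1/2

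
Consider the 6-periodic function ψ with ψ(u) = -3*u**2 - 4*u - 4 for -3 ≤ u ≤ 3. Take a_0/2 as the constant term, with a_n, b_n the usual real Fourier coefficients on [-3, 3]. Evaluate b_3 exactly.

b_3 = 1/3 ∫_{-3}^{3} ψ(u) sin(pi*u) du.
Integrating by parts twice (tabular method), an antiderivative of (-3*u**2 - 4*u - 4) sin(pi*u) is 3*u**2*cos(pi*u)/pi - 6*u*sin(pi*u)/pi**2 + 4*u*cos(pi*u)/pi - 4*sin(pi*u)/pi**2 - 6*cos(pi*u)/pi**3 + 4*cos(pi*u)/pi; evaluating from -3 to 3: ∫_{-3}^{3} (-3*u**2 - 4*u - 4) sin(pi*u) du = (-43/pi + 6/pi**3) - (-19/pi + 6/pi**3) = -24/pi.
Hence b_3 = (1/3)·(-24/pi) = -8/pi.

-8/pi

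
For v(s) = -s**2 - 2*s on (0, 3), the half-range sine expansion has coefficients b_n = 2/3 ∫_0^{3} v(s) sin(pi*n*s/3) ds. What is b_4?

15/(2*pi)

b_4 = 2/3 ∫_0^{3} (-s**2 - 2*s) sin(4*pi*s/3) ds.
Integrating by parts twice (tabular method), an antiderivative of (-s**2 - 2*s) sin(4*pi*s/3) is 3*s**2*cos(4*pi*s/3)/(4*pi) - 9*s*sin(4*pi*s/3)/(8*pi**2) + 3*s*cos(4*pi*s/3)/(2*pi) - 9*sin(4*pi*s/3)/(8*pi**2) - 27*cos(4*pi*s/3)/(32*pi**3); evaluating from 0 to 3: ∫_{0}^{3} (-s**2 - 2*s) sin(4*pi*s/3) ds = (9*(-3 + 40*pi**2)/(32*pi**3)) - (-27/(32*pi**3)) = 45/(4*pi).
Hence b_4 = (2/3)·(45/(4*pi)) = 15/(2*pi).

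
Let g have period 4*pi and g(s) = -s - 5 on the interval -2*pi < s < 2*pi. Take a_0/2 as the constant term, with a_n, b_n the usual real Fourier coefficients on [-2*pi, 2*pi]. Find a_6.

a_6 = (1/(2*pi)) ∫_{-2*pi}^{2*pi} g(s) cos(3*s) ds.
Integrating by parts (boundary term plus one more integral), an antiderivative of (-s - 5) cos(3*s) is -s*sin(3*s)/3 - 5*sin(3*s)/3 - cos(3*s)/9; evaluating from -2*pi to 2*pi: ∫_{-2*pi}^{2*pi} (-s - 5) cos(3*s) ds = (-1/9) - (-1/9) = 0.
Hence a_6 = (1/(2*pi))·(0) = 0.

0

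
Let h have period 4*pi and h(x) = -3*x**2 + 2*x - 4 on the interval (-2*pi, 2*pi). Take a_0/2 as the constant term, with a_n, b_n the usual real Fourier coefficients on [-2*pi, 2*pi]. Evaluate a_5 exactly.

48/25

a_5 = (1/(2*pi)) ∫_{-2*pi}^{2*pi} h(x) cos(5*x/2) dx.
Integrating by parts twice (tabular method), an antiderivative of (-3*x**2 + 2*x - 4) cos(5*x/2) is -6*x**2*sin(5*x/2)/5 + 4*x*sin(5*x/2)/5 - 24*x*cos(5*x/2)/25 - 152*sin(5*x/2)/125 + 8*cos(5*x/2)/25; evaluating from -2*pi to 2*pi: ∫_{-2*pi}^{2*pi} (-3*x**2 + 2*x - 4) cos(5*x/2) dx = (-8/25 + 48*pi/25) - (-48*pi/25 - 8/25) = 96*pi/25.
Hence a_5 = (1/(2*pi))·(96*pi/25) = 48/25.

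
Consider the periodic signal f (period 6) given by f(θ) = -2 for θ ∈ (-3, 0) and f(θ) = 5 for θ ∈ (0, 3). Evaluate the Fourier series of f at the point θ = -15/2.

θ = -15/2 differs from θ = -3/2 by -1 full period(s), and the series is 6-periodic.
f is continuous at θ = -3/2 with value -2, so the series converges to -2 there.

-2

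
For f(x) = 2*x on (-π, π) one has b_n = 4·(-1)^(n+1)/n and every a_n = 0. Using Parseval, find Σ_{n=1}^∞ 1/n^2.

Parseval: Σ b_n^2 = (1/π) ∫_{-π}^{π} f(x)^2 dx = 8*pi**2/3.
Σ b_n^2 = Σ 16/n^2, so Σ 1/n^2 = (8*pi**2/3)/16 = pi**2/6.

pi**2/6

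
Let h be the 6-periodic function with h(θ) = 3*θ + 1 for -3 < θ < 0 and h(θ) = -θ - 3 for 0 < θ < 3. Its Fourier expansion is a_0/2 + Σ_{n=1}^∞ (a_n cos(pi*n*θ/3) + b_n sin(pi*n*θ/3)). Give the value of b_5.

b_5 = 1/3 ∫_{-3}^{3} h(θ) sin(5*pi*θ/3) dθ.
Split the integral at the breakpoints.
Integrating by parts (boundary term plus one more integral), an antiderivative of (3*θ + 1) sin(5*pi*θ/3) is -9*θ*cos(5*pi*θ/3)/(5*pi) + 27*sin(5*pi*θ/3)/(25*pi**2) - 3*cos(5*pi*θ/3)/(5*pi); evaluating from -3 to 0: ∫_{-3}^{0} (3*θ + 1) sin(5*pi*θ/3) dθ = (-3/(5*pi)) - (-24/(5*pi)) = 21/(5*pi).
Integrating by parts (boundary term plus one more integral), an antiderivative of (-θ - 3) sin(5*pi*θ/3) is 3*θ*cos(5*pi*θ/3)/(5*pi) - 9*sin(5*pi*θ/3)/(25*pi**2) + 9*cos(5*pi*θ/3)/(5*pi); evaluating from 0 to 3: ∫_{0}^{3} (-θ - 3) sin(5*pi*θ/3) dθ = (-18/(5*pi)) - (9/(5*pi)) = -27/(5*pi).
Summing the pieces and multiplying by (1/3) gives b_5 = -2/(5*pi).

-2/(5*pi)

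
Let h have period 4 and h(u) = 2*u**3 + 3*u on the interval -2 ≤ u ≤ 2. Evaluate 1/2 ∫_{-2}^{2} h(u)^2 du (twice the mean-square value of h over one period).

1/2 ∫_{-2}^{2} h(u)^2 du = 1/2 · (12176/35) = 6088/35.

6088/35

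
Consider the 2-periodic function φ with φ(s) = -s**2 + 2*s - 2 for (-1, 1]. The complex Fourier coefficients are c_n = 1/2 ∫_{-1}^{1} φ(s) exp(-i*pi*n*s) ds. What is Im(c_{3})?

Since φ is real-valued, Im(c_{3}) = -1/2 ∫_{-1}^{1} φ(s) sin(3*pi*s) ds = -b_{3}/2.
Integrating by parts twice (tabular method), an antiderivative of (-s**2 + 2*s - 2) sin(3*pi*s) is s**2*cos(3*pi*s)/(3*pi) - 2*s*sin(3*pi*s)/(9*pi**2) - 2*s*cos(3*pi*s)/(3*pi) + 2*sin(3*pi*s)/(9*pi**2) - 2*cos(3*pi*s)/(27*pi**3) + 2*cos(3*pi*s)/(3*pi); evaluating from -1 to 1: ∫_{-1}^{1} (-s**2 + 2*s - 2) sin(3*pi*s) ds = ((2 - 9*pi**2)/(27*pi**3)) - ((2 - 45*pi**2)/(27*pi**3)) = 4/(3*pi).
Hence Im(c_{3}) = (-1/2)·(4/(3*pi)) = -2/(3*pi).

-2/(3*pi)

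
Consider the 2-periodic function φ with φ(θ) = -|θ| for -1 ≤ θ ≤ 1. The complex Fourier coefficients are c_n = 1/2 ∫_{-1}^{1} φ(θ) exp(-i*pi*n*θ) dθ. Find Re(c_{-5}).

Since φ is real-valued, Re(c_{-5}) = 1/2 ∫_{-1}^{1} φ(θ) cos(-5*pi*θ) dθ = a_{5}/2.
φ is even and cos(-5*pi*θ) is even, so the integrand is even: ∫_{-1}^{1} φ(θ) cos(-5*pi*θ) dθ = 2∫_0^{1} φ(θ) cos(-5*pi*θ) dθ.
Integrating by parts (boundary term plus one more integral), an antiderivative of (-θ) cos(-5*pi*θ) is -θ*sin(5*pi*θ)/(5*pi) - cos(5*pi*θ)/(25*pi**2); evaluating from 0 to 1: ∫_{0}^{1} (-θ) cos(-5*pi*θ) dθ = (1/(25*pi**2)) - (-1/(25*pi**2)) = 2/(25*pi**2).
So ∫_{-1}^{1} φ(θ) cos(-5*pi*θ) dθ = 4/(25*pi**2).
Hence Re(c_{-5}) = (1/2)·(4/(25*pi**2)) = 2/(25*pi**2).

2/(25*pi**2)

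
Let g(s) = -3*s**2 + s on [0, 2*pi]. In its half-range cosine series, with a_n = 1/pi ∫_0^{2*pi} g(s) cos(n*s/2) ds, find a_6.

-4/3

a_6 = 1/pi ∫_0^{2*pi} (-3*s**2 + s) cos(3*s) ds.
Integrating by parts twice (tabular method), an antiderivative of (-3*s**2 + s) cos(3*s) is -s**2*sin(3*s) + s*sin(3*s)/3 - 2*s*cos(3*s)/3 + 2*sin(3*s)/9 + cos(3*s)/9; evaluating from 0 to 2*pi: ∫_{0}^{2*pi} (-3*s**2 + s) cos(3*s) ds = (1/9 - 4*pi/3) - (1/9) = -4*pi/3.
Hence a_6 = (1/pi)·(-4*pi/3) = -4/3.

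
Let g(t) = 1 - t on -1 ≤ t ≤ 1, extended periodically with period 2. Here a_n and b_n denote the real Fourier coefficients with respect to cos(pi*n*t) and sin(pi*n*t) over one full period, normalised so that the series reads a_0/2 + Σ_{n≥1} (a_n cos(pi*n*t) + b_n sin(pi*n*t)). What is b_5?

b_5 = ∫_{-1}^{1} g(t) sin(5*pi*t) dt.
Integrating by parts (boundary term plus one more integral), an antiderivative of (1 - t) sin(5*pi*t) is t*cos(5*pi*t)/(5*pi) - sin(5*pi*t)/(25*pi**2) - cos(5*pi*t)/(5*pi); evaluating from -1 to 1: ∫_{-1}^{1} (1 - t) sin(5*pi*t) dt = (0) - (2/(5*pi)) = -2/(5*pi).
Hence b_5 = -2/(5*pi).

-2/(5*pi)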